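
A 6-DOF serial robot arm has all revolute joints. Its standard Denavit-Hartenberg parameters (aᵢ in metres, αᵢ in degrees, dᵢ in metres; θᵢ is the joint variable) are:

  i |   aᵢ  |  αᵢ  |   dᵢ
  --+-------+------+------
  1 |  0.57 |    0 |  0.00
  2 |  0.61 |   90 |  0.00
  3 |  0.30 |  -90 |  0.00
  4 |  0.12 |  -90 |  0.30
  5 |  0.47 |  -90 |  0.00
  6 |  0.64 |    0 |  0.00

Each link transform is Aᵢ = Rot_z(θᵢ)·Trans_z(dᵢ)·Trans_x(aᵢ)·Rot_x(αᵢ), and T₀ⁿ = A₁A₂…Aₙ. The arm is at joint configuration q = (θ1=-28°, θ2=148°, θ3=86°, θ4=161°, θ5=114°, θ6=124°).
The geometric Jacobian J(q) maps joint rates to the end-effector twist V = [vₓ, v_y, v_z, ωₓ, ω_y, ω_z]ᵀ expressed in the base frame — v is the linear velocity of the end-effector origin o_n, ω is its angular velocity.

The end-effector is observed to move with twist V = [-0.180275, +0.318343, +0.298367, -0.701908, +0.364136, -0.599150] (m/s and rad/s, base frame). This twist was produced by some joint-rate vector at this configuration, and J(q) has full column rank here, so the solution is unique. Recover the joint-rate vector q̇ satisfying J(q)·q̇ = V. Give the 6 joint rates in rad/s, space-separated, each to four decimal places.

0.1100 -0.3150 0.3070 -0.4400 -0.5800 -0.6200

o_n = [-0.1726, -0.1487, 0.4152]
J₁: ẑ×o_n = [0.1487, -0.1726, 0.0000], ω = ẑ
J2: z=[0.0000, 0.0000, 1.0000] o=[0.5033, -0.2676, 0.0000] → [-0.1189, -0.6759, 0.0000, 0.0000, 0.0000, 1.0000]
J3: z=[0.8660, 0.5000, 0.0000] o=[0.1983, 0.2607, 0.0000] → [0.2076, -0.3596, -0.1690, 0.8660, 0.5000, 0.0000]
J4: z=[0.4988, -0.8639, 0.0698] o=[0.1878, 0.2788, 0.2993] → [-0.0703, -0.0830, -0.5246, 0.4988, -0.8639, 0.0698]
J5: z=[0.8302, 0.4531, -0.3248] o=[0.3076, -0.0068, 0.2070] → [0.0482, -0.0169, 0.0998, 0.8302, 0.4531, -0.3248]
J6: z=[0.4303, -0.1505, 0.8900] o=[0.1410, 0.4062, 0.3574] → [0.4852, -0.3041, -0.2860, 0.4303, -0.1505, 0.8900]
q̇ = J⁺·V = [0.1100, -0.3150, 0.3070, -0.4400, -0.5800, -0.6200]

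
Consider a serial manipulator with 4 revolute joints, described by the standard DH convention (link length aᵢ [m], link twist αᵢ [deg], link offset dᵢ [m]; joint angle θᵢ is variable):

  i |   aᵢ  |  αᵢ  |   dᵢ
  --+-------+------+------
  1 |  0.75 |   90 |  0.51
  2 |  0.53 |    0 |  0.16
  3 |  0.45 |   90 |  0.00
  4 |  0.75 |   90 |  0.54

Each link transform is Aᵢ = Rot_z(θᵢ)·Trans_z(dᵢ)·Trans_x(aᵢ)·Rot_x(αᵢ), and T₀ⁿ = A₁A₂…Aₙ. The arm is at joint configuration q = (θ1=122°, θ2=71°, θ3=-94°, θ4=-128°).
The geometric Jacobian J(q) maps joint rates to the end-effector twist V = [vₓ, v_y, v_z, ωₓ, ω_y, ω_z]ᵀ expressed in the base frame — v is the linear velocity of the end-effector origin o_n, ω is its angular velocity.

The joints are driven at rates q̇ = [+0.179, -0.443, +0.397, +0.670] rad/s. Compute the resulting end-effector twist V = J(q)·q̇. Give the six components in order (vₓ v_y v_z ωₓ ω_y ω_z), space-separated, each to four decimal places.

-0.6266 0.1823 -0.2210 0.0997 -0.2464 -0.4377

o_n = [-0.7369, 0.3659, 0.5186]
J₁: ẑ×o_n = [-0.3659, -0.7369, 0.0000], ω = ẑ
J2: z=[0.8480, 0.5299, 0.0000] o=[-0.3974, 0.6360, 0.5100] → [0.0046, -0.0073, -0.0493, 0.8480, 0.5299, 0.0000]
J3: z=[0.8480, 0.5299, 0.0000] o=[-0.3532, 0.8672, 1.0111] → [-0.2610, 0.4176, -0.2218, 0.8480, 0.5299, 0.0000]
J4: z=[0.2071, -0.3314, -0.9205] o=[-0.5727, 1.2184, 0.8353] → [-0.6799, 0.2167, -0.2309, 0.2071, -0.3314, -0.9205]
V = J·q̇ = [-0.6266, 0.1823, -0.2210, 0.0997, -0.2464, -0.4377]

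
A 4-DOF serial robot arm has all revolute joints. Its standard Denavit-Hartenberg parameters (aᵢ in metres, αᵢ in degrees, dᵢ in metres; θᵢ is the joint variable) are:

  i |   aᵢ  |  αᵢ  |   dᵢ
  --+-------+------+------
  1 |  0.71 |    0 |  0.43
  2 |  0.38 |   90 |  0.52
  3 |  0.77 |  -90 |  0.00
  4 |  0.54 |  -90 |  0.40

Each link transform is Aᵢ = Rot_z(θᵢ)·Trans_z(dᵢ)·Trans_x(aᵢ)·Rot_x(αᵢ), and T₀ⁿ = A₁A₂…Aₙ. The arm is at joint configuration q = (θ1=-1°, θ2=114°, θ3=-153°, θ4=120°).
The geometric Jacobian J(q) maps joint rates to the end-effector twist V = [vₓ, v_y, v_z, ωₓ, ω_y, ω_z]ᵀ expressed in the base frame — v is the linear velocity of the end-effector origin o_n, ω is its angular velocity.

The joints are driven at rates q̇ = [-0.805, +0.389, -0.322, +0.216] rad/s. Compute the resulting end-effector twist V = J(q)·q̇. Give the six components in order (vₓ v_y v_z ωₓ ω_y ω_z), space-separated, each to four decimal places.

0.0504 -0.4408 0.1308 -0.3347 -0.0355 -0.6085

o_n = [0.2341, -0.0883, 0.3666]
J₁: ẑ×o_n = [0.0883, 0.2341, -0.0000], ω = ẑ
J2: z=[0.0000, 0.0000, 1.0000] o=[0.7099, -0.0124, 0.4300] → [0.0759, -0.4758, 0.0000, 0.0000, 0.0000, 1.0000]
J3: z=[0.9205, 0.3907, 0.0000] o=[0.5614, 0.3374, 0.9500] → [-0.2280, 0.5370, -0.2639, 0.9205, 0.3907, 0.0000]
J4: z=[-0.1774, 0.4179, -0.8910] o=[0.8295, -0.2941, 0.6004] → [0.0857, 0.4891, 0.2123, -0.1774, 0.4179, -0.8910]
V = J·q̇ = [0.0504, -0.4408, 0.1308, -0.3347, -0.0355, -0.6085]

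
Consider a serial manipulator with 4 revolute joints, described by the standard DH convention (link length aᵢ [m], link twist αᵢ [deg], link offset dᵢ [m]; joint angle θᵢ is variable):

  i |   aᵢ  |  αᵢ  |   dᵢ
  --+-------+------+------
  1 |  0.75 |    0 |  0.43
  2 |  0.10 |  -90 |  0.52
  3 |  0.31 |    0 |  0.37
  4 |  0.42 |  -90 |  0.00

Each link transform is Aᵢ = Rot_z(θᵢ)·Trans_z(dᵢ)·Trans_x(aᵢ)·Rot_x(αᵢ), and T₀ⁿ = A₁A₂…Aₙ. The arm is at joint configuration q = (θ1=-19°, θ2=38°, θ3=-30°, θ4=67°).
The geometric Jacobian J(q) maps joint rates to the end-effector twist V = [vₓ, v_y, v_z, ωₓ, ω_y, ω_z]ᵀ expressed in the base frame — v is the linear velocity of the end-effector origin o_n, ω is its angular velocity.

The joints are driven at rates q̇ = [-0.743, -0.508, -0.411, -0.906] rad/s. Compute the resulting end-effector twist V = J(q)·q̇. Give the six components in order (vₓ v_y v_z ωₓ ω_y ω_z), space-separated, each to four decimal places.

o_n = [1.2542, 0.3348, 0.8522]
J₁: ẑ×o_n = [-0.3348, 1.2542, 0.0000], ω = ẑ
J2: z=[0.0000, 0.0000, 1.0000] o=[0.7091, -0.2442, 0.4300] → [-0.5790, 0.5451, 0.0000, 0.0000, 0.0000, 1.0000]
J3: z=[-0.3256, 0.9455, 0.0000] o=[0.8037, -0.2116, 0.9500] → [-0.0924, -0.0318, -0.6039, -0.3256, 0.9455, 0.0000]
J4: z=[-0.3256, 0.9455, 0.0000] o=[0.9371, 0.2256, 1.1050] → [-0.2390, -0.0823, -0.3354, -0.3256, 0.9455, 0.0000]
V = J·q̇ = [0.7974, -1.1212, 0.5521, 0.4288, -1.2452, -1.2510]

0.7974 -1.1212 0.5521 0.4288 -1.2452 -1.2510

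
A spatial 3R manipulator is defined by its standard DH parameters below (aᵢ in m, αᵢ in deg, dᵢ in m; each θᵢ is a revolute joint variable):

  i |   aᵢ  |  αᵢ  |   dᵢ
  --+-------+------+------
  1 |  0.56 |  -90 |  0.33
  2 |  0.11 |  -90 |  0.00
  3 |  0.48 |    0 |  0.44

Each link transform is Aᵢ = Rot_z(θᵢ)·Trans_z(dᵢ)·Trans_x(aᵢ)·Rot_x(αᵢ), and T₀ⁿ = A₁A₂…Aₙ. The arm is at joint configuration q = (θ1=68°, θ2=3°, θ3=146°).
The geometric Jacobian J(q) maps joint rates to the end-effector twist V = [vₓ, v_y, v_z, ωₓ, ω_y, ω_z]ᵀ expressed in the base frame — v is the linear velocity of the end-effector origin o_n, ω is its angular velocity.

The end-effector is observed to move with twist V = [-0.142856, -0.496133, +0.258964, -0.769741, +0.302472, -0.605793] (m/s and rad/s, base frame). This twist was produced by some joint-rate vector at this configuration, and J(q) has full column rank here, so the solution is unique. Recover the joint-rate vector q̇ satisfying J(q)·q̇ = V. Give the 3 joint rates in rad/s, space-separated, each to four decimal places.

o_n = [0.3423, 0.1307, -0.0943]
J₁: ẑ×o_n = [-0.1307, 0.3423, 0.0000], ω = ẑ
J2: z=[-0.9272, 0.3746, 0.0000] o=[0.2098, 0.5192, 0.3300] → [-0.1590, -0.3934, 0.3106, -0.9272, 0.3746, 0.0000]
J3: z=[-0.0196, -0.0485, -0.9986] o=[0.2509, 0.6211, 0.3242] → [-0.4694, -0.0995, 0.0140, -0.0196, -0.0485, -0.9986]
q̇ = J⁺·V = [-0.4550, 0.8270, 0.1510]

-0.4550 0.8270 0.1510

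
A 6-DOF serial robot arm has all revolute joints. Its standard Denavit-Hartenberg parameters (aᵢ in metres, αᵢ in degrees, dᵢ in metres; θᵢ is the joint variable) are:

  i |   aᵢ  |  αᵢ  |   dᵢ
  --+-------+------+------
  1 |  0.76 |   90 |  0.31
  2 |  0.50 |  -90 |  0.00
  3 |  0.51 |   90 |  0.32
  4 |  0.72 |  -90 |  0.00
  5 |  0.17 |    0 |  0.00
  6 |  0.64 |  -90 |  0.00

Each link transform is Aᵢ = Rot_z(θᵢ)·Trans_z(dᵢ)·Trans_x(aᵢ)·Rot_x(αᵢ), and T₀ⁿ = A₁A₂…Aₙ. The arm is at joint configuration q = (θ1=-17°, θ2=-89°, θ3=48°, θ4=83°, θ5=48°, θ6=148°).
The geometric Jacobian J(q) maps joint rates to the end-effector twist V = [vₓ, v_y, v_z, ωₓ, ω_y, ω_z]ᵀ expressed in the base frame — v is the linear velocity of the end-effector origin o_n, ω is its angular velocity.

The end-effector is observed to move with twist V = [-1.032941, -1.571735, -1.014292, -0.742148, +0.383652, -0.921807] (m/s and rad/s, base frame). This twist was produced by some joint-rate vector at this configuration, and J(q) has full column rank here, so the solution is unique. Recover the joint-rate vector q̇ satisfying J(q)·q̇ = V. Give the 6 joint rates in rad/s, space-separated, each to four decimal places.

-0.8830 -1.0000 -0.8980 0.5870 0.7680 -0.1480

o_n = [1.3619, -0.0344, -0.5768]
J₁: ẑ×o_n = [0.0344, 1.3619, -0.0000], ω = ẑ
J2: z=[-0.2924, -0.9563, 0.0000] o=[0.7268, -0.2222, 0.3100] → [0.8480, -0.2593, 0.5525, -0.2924, -0.9563, 0.0000]
J3: z=[0.9562, -0.2923, 0.0175] o=[0.7351, -0.2248, -0.1899] → [0.1098, 0.3808, 0.3652, 0.9562, -0.2923, 0.0175]
J4: z=[-0.1832, -0.6437, -0.7430] o=[1.1576, 0.0424, -0.5255] → [-0.0241, -0.1612, 0.1456, -0.1832, -0.6437, -0.7430]
J5: z=[-0.1102, -0.7376, 0.6662] o=[1.8610, -0.1044, -0.5718] → [-0.0430, -0.3330, -0.3758, -0.1102, -0.7376, 0.6662]
J6: z=[-0.1102, -0.7376, 0.6662] o=[1.9952, -0.0463, -0.4852] → [0.0596, -0.4320, -0.4684, -0.1102, -0.7376, 0.6662]
q̇ = J⁺·V = [-0.8830, -1.0000, -0.8980, 0.5870, 0.7680, -0.1480]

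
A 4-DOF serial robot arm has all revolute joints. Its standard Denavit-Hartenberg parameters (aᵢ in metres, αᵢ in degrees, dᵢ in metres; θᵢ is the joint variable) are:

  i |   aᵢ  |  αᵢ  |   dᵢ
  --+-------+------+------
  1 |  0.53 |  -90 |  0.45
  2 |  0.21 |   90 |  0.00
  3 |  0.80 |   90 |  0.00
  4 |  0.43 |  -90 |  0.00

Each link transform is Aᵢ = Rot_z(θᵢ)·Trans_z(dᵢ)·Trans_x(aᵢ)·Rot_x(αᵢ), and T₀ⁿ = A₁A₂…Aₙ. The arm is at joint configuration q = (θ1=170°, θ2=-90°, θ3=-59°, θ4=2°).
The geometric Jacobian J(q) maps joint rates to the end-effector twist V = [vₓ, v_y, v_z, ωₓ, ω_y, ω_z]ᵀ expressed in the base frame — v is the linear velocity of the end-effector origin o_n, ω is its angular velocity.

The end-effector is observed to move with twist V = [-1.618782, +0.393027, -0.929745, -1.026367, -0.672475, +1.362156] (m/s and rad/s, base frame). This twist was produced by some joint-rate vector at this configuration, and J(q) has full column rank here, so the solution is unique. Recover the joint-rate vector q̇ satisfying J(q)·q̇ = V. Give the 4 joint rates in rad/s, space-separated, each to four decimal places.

o_n = [-0.3241, 1.1275, 1.2934]
J₁: ẑ×o_n = [-1.1275, -0.3241, 0.0000], ω = ẑ
J2: z=[-0.1736, -0.9848, 0.0000] o=[-0.5219, 0.0920, 0.4500] → [-0.8305, 0.1464, 0.0150, -0.1736, -0.9848, 0.0000]
J3: z=[0.9848, -0.1736, 0.0000] o=[-0.5219, 0.0920, 0.6600] → [-0.1100, -0.6237, 1.0541, 0.9848, -0.1736, 0.0000]
J4: z=[0.0894, 0.5072, -0.8572] o=[-0.4029, 0.7673, 1.0720] → [0.4210, -0.0873, -0.0077, 0.0894, 0.5072, -0.8572]
q̇ = J⁺·V = [0.9070, 0.5670, -0.8940, -0.5310]

0.9070 0.5670 -0.8940 -0.5310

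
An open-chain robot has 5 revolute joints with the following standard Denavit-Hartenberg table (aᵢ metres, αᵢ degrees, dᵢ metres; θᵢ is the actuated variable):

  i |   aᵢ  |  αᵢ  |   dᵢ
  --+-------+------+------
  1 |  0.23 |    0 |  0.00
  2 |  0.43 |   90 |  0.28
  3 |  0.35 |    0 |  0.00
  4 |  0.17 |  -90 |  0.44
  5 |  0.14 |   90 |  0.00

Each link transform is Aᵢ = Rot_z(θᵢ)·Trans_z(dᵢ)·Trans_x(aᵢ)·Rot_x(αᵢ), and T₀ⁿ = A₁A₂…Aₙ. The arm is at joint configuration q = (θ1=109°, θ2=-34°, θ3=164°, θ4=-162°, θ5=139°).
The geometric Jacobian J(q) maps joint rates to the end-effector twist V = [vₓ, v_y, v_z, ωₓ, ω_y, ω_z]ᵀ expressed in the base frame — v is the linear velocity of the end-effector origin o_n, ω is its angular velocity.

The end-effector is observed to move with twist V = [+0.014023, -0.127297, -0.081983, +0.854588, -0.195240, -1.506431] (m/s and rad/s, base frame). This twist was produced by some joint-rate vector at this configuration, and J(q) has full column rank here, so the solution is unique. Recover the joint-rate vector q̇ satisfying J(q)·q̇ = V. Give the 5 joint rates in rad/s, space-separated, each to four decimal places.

o_n = [0.3023, 0.2798, 0.3787]
J₁: ẑ×o_n = [-0.2798, 0.3023, 0.0000], ω = ẑ
J2: z=[0.0000, 0.0000, 1.0000] o=[-0.0749, 0.2175, 0.0000] → [-0.0624, 0.3771, 0.0000, 0.0000, 0.0000, 1.0000]
J3: z=[0.9659, -0.2588, 0.0000] o=[0.0364, 0.6328, 0.2800] → [-0.0256, -0.0954, -0.2721, 0.9659, -0.2588, 0.0000]
J4: z=[0.9659, -0.2588, 0.0000] o=[-0.0507, 0.3078, 0.3765] → [-0.0006, -0.0022, 0.0643, 0.9659, -0.2588, 0.0000]
J5: z=[-0.0090, -0.0337, 0.9994] o=[0.4183, 0.3581, 0.3824] → [0.0783, -0.1160, -0.0032, -0.0090, -0.0337, 0.9994]
q̇ = J⁺·V = [-0.2870, -0.2860, 0.4200, 0.4560, -0.9340]

-0.2870 -0.2860 0.4200 0.4560 -0.9340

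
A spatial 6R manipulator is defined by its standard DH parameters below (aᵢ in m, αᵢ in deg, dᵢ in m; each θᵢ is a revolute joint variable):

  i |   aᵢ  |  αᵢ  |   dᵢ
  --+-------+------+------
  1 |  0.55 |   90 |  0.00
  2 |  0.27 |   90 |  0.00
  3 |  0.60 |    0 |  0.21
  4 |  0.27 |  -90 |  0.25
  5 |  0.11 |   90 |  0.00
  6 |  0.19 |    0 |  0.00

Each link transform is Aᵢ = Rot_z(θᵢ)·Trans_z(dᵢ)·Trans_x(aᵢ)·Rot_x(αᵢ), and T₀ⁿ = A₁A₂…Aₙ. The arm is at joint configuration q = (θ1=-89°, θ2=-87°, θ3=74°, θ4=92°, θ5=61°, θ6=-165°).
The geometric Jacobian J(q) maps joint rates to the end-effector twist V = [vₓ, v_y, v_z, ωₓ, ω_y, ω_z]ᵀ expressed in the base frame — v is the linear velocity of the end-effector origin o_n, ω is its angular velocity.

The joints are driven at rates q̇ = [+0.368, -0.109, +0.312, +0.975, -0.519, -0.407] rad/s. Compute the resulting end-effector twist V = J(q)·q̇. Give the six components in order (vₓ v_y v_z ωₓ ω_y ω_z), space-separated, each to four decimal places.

0.3262 -0.2039 0.3461 -0.3270 1.0580 -0.1593

o_n = [-0.6804, -0.0498, -0.2470]
J₁: ẑ×o_n = [0.0498, -0.6804, 0.0000], ω = ẑ
J2: z=[-0.9998, -0.0175, 0.0000] o=[0.0096, -0.5499, 0.0000] → [0.0043, -0.2470, -0.5121, -0.9998, -0.0175, 0.0000]
J3: z=[-0.0174, 0.9985, -0.0523] o=[0.0098, -0.5640, -0.2696] → [0.0495, 0.0365, 0.6802, -0.0174, 0.9985, -0.0523]
J4: z=[-0.0174, 0.9985, -0.0523] o=[-0.5703, -0.3731, -0.4458] → [0.2154, 0.0092, 0.1043, -0.0174, 0.9985, -0.0523]
J5: z=[0.9699, 0.0296, 0.2416] o=[-0.6402, -0.1109, -0.1972] → [-0.0162, 0.0386, 0.0604, 0.9699, 0.0296, 0.2416]
J6: z=[-0.2208, 0.5248, 0.8221] o=[-0.6515, -0.2045, -0.1405] → [-0.1830, -0.0473, -0.0190, -0.2208, 0.5248, 0.8221]
V = J·q̇ = [0.3262, -0.2039, 0.3461, -0.3270, 1.0580, -0.1593]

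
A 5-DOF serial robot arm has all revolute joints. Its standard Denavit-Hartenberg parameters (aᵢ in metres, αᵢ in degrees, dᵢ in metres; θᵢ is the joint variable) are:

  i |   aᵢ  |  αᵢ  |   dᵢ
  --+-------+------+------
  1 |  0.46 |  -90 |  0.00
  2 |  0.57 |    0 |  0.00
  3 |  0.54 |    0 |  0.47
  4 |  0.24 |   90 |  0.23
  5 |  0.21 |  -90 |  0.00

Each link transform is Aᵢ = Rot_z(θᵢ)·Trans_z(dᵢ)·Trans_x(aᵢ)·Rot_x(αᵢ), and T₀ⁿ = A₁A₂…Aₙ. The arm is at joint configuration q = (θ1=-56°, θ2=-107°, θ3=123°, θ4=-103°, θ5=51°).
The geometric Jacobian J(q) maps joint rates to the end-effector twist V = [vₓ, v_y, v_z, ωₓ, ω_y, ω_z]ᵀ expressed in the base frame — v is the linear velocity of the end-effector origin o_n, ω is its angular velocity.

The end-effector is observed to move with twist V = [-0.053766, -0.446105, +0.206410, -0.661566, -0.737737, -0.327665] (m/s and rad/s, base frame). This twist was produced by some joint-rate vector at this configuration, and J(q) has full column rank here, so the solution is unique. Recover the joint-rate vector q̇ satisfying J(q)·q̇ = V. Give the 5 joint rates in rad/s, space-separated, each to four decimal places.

o_n = [1.1808, -0.2070, 0.7679]
J₁: ẑ×o_n = [0.2070, 1.1808, -0.0000], ω = ẑ
J2: z=[0.8290, 0.5592, 0.0000] o=[0.2572, -0.3814, 0.0000] → [0.4294, -0.6366, -0.3719, 0.8290, 0.5592, 0.0000]
J3: z=[0.8290, 0.5592, 0.0000] o=[0.1640, -0.2432, 0.5451] → [0.1246, -0.1847, -0.5386, 0.8290, 0.5592, 0.0000]
J4: z=[0.8290, 0.5592, 0.0000] o=[0.8440, -0.4107, 0.3962] → [0.2078, -0.3081, -0.0195, 0.8290, 0.5592, 0.0000]
J5: z=[-0.5584, 0.8279, 0.0523] o=[1.0417, -0.2925, 0.6359] → [0.1048, 0.0810, -0.1630, -0.5584, 0.8279, 0.0523]
q̇ = J⁺·V = [-0.3150, 0.7650, -0.8050, -0.9210, -0.2420]

-0.3150 0.7650 -0.8050 -0.9210 -0.2420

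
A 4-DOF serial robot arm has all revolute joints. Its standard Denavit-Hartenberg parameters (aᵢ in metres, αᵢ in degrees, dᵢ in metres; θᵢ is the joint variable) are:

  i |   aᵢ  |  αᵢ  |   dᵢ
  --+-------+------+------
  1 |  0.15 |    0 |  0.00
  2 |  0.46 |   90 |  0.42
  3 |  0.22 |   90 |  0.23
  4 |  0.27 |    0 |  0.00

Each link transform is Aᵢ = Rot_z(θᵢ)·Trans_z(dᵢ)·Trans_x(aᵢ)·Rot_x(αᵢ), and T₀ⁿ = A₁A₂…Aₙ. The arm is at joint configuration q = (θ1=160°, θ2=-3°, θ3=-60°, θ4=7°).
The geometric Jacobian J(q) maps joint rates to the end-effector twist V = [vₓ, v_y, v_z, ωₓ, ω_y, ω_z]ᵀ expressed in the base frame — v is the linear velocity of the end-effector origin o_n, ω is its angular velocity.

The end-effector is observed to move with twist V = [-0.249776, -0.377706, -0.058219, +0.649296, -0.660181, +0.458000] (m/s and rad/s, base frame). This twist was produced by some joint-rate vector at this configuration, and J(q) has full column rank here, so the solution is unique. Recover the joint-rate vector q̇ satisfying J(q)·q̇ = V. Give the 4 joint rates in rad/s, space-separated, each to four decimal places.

0.2660 0.6860 -0.3540 0.9880

o_n = [-0.6863, 0.5684, -0.0026]
J₁: ẑ×o_n = [-0.5684, -0.6863, 0.0000], ω = ẑ
J2: z=[0.0000, 0.0000, 1.0000] o=[-0.1410, 0.0513, 0.0000] → [-0.5171, -0.5453, 0.0000, 0.0000, 0.0000, 1.0000]
J3: z=[0.3907, 0.9205, 0.0000] o=[-0.5644, 0.2310, 0.4200] → [-0.3890, 0.1651, 0.2440, 0.3907, 0.9205, 0.0000]
J4: z=[0.7972, -0.3384, -0.5000] o=[-0.5758, 0.4857, 0.2295] → [0.1199, 0.2403, 0.0285, 0.7972, -0.3384, -0.5000]
q̇ = J⁺·V = [0.2660, 0.6860, -0.3540, 0.9880]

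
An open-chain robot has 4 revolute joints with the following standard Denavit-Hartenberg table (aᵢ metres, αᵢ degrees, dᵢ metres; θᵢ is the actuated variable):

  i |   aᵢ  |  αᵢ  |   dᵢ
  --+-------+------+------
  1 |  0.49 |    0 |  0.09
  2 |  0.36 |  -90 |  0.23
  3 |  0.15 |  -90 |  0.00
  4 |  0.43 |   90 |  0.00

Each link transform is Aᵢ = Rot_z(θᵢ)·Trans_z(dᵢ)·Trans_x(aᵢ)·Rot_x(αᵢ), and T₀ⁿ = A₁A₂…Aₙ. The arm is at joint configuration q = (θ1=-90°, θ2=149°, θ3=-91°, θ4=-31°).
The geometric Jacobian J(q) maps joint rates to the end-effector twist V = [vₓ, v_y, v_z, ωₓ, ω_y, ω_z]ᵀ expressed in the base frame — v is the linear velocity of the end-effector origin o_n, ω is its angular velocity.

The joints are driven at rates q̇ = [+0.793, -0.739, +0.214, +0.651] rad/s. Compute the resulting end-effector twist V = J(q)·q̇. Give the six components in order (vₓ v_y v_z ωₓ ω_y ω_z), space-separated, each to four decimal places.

0.6277 -0.0311 0.1461 0.1518 0.6681 0.0654

o_n = [-0.0091, -0.0751, 0.8385]
J₁: ẑ×o_n = [0.0751, -0.0091, 0.0000], ω = ẑ
J2: z=[0.0000, 0.0000, 1.0000] o=[0.0000, -0.4900, 0.0900] → [-0.4149, -0.0091, 0.0000, 0.0000, 0.0000, 1.0000]
J3: z=[-0.8572, 0.5150, 0.0000] o=[0.1854, -0.1814, 0.3200] → [0.2670, 0.4444, 0.0091, -0.8572, 0.5150, 0.0000]
J4: z=[0.5150, 0.8570, 0.0175] o=[0.1841, -0.1837, 0.4700] → [0.3139, -0.1931, 0.2214, 0.5150, 0.8570, 0.0175]
V = J·q̇ = [0.6277, -0.0311, 0.1461, 0.1518, 0.6681, 0.0654]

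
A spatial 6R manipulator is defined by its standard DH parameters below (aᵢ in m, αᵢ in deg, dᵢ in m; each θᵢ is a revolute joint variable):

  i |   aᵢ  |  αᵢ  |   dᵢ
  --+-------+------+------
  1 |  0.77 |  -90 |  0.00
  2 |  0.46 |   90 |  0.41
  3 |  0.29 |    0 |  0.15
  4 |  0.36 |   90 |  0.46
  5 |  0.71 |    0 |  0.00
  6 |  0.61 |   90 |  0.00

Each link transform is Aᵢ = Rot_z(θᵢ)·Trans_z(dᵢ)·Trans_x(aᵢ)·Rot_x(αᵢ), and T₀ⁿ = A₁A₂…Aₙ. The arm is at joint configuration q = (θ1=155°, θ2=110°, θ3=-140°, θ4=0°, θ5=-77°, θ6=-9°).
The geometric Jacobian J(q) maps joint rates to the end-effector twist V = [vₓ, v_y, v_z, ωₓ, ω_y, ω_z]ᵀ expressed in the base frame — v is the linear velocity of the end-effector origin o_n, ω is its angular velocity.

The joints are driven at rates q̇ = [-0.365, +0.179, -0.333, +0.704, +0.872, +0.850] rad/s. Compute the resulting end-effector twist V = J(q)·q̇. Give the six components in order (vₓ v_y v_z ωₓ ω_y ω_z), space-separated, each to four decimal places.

o_n = [-0.1115, 0.2041, 0.4173]
J₁: ẑ×o_n = [-0.2041, -0.1115, 0.0000], ω = ẑ
J2: z=[-0.4226, -0.9063, 0.0000] o=[-0.6979, 0.3254, 0.0000] → [-0.3782, 0.1764, 0.5827, -0.4226, -0.9063, 0.0000]
J3: z=[-0.8517, 0.3971, -0.3420] o=[-0.7285, -0.1127, -0.4323] → [0.4457, 0.5125, -0.5148, -0.8517, 0.3971, -0.3420]
J4: z=[-0.8517, 0.3971, -0.3420] o=[-0.8464, 0.1480, -0.2748] → [0.2941, 0.3381, -0.3396, -0.8517, 0.3971, -0.3420]
J5: z=[-0.5230, -0.6014, 0.6040] o=[-1.2258, 0.5802, -0.1730] → [-0.1278, 0.9818, 0.8668, -0.5230, -0.6014, 0.6040]
J6: z=[-0.5230, -0.6014, 0.6040] o=[-0.6312, 0.4162, 0.1786] → [-0.0154, 0.4388, 0.4235, -0.5230, -0.6014, 0.6040]
V = J·q̇ = [-0.0592, 1.3687, 1.1525, -1.2922, -1.0504, 0.5482]

-0.0592 1.3687 1.1525 -1.2922 -1.0504 0.5482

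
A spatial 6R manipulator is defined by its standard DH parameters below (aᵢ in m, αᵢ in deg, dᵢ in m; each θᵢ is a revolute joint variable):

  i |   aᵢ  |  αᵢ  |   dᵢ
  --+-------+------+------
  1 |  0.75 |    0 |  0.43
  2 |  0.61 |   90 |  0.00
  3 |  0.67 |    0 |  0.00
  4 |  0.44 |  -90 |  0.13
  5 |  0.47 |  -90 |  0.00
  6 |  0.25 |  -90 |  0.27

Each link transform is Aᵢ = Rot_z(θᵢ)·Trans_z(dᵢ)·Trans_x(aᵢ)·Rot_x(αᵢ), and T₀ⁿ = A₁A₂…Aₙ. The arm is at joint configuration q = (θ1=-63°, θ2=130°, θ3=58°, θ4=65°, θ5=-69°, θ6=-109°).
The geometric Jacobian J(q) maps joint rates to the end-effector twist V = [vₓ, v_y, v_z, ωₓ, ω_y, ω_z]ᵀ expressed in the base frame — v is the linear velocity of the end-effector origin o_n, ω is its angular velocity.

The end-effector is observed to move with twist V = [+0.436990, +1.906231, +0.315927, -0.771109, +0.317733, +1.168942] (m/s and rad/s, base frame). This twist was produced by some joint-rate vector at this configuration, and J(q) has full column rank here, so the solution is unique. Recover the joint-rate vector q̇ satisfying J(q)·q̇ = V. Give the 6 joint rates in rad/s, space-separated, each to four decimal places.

o_n = [0.8277, -0.5339, 1.5667]
J₁: ẑ×o_n = [0.5339, 0.8277, -0.0000], ω = ẑ
J2: z=[0.0000, 0.0000, 1.0000] o=[0.3405, -0.6683, 0.4300] → [-0.1343, 0.4873, 0.0000, 0.0000, 0.0000, 1.0000]
J3: z=[0.9205, -0.3907, 0.0000] o=[0.5788, -0.1067, 0.4300] → [-0.4441, -1.0463, -0.2960, 0.9205, -0.3907, 0.0000]
J4: z=[0.9205, -0.3907, 0.0000] o=[0.7176, 0.2201, 0.9982] → [-0.2221, -0.5233, -0.6510, 0.9205, -0.3907, 0.0000]
J5: z=[-0.3277, -0.7720, -0.5446] o=[0.7436, -0.0513, 1.3672] → [-0.4168, 0.0195, 0.2231, -0.3277, -0.7720, -0.5446]
J6: z=[-0.5286, -0.3280, 0.7830] o=[1.1117, -0.3072, 1.5085] → [0.1584, -0.1915, 0.0267, -0.5286, -0.3280, 0.7830]
q̇ = J⁺·V = [0.5120, 0.9610, -0.9040, -0.0260, 0.1730, -0.2680]

0.5120 0.9610 -0.9040 -0.0260 0.1730 -0.2680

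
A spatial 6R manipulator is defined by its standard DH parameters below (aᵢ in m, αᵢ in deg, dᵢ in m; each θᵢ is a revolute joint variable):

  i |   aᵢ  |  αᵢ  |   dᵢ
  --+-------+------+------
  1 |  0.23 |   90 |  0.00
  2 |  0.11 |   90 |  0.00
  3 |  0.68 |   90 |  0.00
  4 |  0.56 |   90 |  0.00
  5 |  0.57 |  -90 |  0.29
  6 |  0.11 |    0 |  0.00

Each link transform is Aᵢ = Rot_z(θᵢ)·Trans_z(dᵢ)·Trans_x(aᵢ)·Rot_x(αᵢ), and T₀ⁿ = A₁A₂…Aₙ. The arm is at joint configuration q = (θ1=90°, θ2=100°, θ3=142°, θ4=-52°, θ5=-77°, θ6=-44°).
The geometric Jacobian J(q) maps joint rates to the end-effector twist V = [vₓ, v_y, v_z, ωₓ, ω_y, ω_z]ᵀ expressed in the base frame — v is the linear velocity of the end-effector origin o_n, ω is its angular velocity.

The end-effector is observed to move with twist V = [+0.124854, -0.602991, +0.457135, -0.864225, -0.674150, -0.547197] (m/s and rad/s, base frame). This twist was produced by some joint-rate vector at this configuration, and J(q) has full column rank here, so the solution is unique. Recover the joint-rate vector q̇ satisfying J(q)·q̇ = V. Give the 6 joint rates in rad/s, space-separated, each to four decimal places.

o_n = [0.0101, -0.3785, -1.0519]
J₁: ẑ×o_n = [0.3785, 0.0101, -0.0000], ω = ẑ
J2: z=[1.0000, -0.0000, 0.0000] o=[0.0000, 0.2300, 0.0000] → [0.0000, 1.0519, -0.6085, 1.0000, -0.0000, 0.0000]
J3: z=[0.0000, 0.9848, 0.1736] o=[0.0000, 0.2109, 0.1083] → [-1.0402, 0.0018, -0.0099, 0.0000, 0.9848, 0.1736]
J4: z=[0.7880, -0.1069, 0.6063] o=[0.4186, 0.3039, -0.4194] → [0.4814, 0.2507, -0.5815, 0.7880, -0.1069, 0.6063]
J5: z=[-0.4851, -0.7141, 0.5046] o=[0.6309, -0.0835, -0.7636] → [0.3548, -0.4532, -0.3002, -0.4851, -0.7141, 0.5046]
J6: z=[0.5466, -0.6981, -0.4625] o=[0.1012, -0.3199, -1.0328] → [-0.0138, 0.0526, -0.0956, 0.5466, -0.6981, -0.4625]
q̇ = J⁺·V = [-0.1310, -0.2790, -0.3790, -0.6880, 0.3220, 0.2070]

-0.1310 -0.2790 -0.3790 -0.6880 0.3220 0.2070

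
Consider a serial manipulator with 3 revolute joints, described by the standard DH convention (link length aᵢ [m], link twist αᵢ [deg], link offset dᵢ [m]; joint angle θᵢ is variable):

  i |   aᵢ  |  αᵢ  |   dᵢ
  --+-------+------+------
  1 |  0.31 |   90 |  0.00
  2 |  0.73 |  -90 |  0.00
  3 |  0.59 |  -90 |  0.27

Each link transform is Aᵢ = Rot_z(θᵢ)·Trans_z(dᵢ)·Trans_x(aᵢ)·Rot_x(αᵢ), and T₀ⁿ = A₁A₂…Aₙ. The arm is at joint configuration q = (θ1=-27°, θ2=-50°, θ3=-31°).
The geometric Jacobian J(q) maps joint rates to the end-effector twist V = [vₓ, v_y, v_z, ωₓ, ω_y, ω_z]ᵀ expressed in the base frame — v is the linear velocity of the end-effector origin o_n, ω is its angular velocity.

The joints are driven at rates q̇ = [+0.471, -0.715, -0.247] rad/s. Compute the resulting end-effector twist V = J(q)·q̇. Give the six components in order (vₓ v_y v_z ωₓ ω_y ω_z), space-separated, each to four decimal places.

-0.1843 0.6468 -0.6583 0.1560 0.7230 0.3122

o_n = [1.0303, -0.8660, -0.7731]
J₁: ẑ×o_n = [0.8660, 1.0303, -0.0000], ω = ẑ
J2: z=[-0.4540, -0.8910, 0.0000] o=[0.2762, -0.1407, 0.0000] → [0.6888, -0.3510, 1.0011, -0.4540, -0.8910, 0.0000]
J3: z=[0.6826, -0.3478, 0.6428] o=[0.6943, -0.3538, -0.5592] → [0.4036, 0.3619, -0.2328, 0.6826, -0.3478, 0.6428]
V = J·q̇ = [-0.1843, 0.6468, -0.6583, 0.1560, 0.7230, 0.3122]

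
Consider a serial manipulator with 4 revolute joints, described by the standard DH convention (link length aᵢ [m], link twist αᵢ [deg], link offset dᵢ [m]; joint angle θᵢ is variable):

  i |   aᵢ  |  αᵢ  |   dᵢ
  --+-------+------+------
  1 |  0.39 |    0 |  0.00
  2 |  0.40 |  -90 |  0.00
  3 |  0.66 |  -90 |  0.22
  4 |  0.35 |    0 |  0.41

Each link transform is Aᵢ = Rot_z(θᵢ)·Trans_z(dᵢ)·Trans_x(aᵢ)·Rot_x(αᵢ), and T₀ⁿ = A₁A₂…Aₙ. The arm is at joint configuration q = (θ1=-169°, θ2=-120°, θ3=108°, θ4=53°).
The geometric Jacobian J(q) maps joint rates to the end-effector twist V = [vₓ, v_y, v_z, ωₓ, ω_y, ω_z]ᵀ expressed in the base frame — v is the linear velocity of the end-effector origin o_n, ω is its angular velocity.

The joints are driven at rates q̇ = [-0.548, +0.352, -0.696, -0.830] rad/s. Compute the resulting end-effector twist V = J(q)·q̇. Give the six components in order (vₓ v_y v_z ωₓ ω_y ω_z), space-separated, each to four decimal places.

-0.1223 0.6659 -0.6793 0.9151 0.5198 -0.4525

o_n = [-0.4109, -0.3387, -0.7013]
J₁: ẑ×o_n = [0.3387, -0.4109, 0.0000], ω = ẑ
J2: z=[0.0000, 0.0000, 1.0000] o=[-0.3828, -0.0744, 0.0000] → [0.2642, -0.0280, 0.0000, 0.0000, 0.0000, 1.0000]
J3: z=[-0.9455, 0.3256, 0.0000] o=[-0.2526, 0.3038, 0.0000] → [-0.2283, -0.6631, 0.6590, -0.9455, 0.3256, 0.0000]
J4: z=[-0.3096, -0.8992, 0.3090] o=[-0.5270, 0.1826, -0.6277] → [0.2273, 0.0131, 0.2658, -0.3096, -0.8992, 0.3090]
V = J·q̇ = [-0.1223, 0.6659, -0.6793, 0.9151, 0.5198, -0.4525]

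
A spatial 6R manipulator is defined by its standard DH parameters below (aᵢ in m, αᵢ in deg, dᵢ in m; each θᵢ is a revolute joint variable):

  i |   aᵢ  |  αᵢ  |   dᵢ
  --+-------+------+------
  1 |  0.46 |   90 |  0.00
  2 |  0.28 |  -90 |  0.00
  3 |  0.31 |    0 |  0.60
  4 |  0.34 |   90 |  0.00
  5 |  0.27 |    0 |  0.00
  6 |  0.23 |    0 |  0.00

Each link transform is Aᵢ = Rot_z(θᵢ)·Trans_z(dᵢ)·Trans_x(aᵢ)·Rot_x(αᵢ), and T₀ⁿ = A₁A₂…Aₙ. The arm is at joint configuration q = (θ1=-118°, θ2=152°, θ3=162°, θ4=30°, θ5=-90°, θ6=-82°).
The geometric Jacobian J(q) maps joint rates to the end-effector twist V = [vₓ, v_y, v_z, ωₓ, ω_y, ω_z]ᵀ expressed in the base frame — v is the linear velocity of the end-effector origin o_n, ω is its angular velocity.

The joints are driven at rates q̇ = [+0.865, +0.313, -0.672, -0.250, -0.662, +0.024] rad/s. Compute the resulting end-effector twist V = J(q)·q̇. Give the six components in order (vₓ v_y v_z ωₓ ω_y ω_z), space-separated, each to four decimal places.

0.7421 -0.1227 -0.0261 -0.9756 0.1611 1.7414

o_n = [-0.1380, -0.4138, -0.3216]
J₁: ẑ×o_n = [0.4138, -0.1380, 0.0000], ω = ẑ
J2: z=[-0.8829, 0.4695, 0.0000] o=[-0.2160, -0.4062, 0.0000] → [-0.1510, -0.2840, -0.0299, -0.8829, 0.4695, 0.0000]
J3: z=[0.2204, 0.4145, -0.8829] o=[-0.0999, -0.1879, 0.1315] → [-0.3873, 0.1335, -0.0340, 0.2204, 0.4145, -0.8829]
J4: z=[0.2204, 0.4145, -0.8829] o=[-0.0053, -0.2140, -0.5367] → [-0.0873, 0.0697, 0.0110, 0.2204, 0.4145, -0.8829]
J5: z=[0.7775, -0.6213, -0.0976] o=[-0.2056, -0.4401, -0.6929] → [-0.2281, -0.2952, 0.0624, 0.7775, -0.6213, -0.0976]
J6: z=[0.7775, -0.6213, -0.0976] o=[-0.2651, -0.5520, -0.4545] → [-0.0691, -0.1157, 0.1864, 0.7775, -0.6213, -0.0976]
V = J·q̇ = [0.7421, -0.1227, -0.0261, -0.9756, 0.1611, 1.7414]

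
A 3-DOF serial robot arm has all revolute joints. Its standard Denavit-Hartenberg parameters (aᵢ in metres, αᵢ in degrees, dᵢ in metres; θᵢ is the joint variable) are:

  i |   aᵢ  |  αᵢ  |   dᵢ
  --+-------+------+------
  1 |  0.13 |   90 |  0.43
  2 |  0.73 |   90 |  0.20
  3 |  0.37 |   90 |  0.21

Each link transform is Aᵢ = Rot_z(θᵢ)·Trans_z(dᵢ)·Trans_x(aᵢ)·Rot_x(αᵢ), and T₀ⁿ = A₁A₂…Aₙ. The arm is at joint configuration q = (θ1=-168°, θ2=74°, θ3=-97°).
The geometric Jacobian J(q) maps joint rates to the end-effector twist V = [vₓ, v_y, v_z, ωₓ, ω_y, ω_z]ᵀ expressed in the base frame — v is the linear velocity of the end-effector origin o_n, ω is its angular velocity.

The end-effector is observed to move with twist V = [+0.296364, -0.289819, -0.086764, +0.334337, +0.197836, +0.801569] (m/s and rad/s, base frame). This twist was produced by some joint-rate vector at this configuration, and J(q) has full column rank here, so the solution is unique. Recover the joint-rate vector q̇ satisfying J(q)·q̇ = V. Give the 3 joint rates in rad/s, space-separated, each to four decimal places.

o_n = [-0.4745, -0.2718, 1.0305]
J₁: ẑ×o_n = [0.2718, -0.4745, 0.0000], ω = ẑ
J2: z=[-0.2079, 0.9781, 0.0000] o=[-0.1272, -0.0270, 0.4300] → [0.5874, 0.1248, 0.3907, -0.2079, 0.9781, 0.0000]
J3: z=[-0.9403, -0.1999, -0.2756] o=[-0.3656, 0.1268, 1.1317] → [-0.0896, -0.0652, 0.3530, -0.9403, -0.1999, -0.2756]
q̇ = J⁺·V = [0.6960, 0.1240, -0.3830]

0.6960 0.1240 -0.3830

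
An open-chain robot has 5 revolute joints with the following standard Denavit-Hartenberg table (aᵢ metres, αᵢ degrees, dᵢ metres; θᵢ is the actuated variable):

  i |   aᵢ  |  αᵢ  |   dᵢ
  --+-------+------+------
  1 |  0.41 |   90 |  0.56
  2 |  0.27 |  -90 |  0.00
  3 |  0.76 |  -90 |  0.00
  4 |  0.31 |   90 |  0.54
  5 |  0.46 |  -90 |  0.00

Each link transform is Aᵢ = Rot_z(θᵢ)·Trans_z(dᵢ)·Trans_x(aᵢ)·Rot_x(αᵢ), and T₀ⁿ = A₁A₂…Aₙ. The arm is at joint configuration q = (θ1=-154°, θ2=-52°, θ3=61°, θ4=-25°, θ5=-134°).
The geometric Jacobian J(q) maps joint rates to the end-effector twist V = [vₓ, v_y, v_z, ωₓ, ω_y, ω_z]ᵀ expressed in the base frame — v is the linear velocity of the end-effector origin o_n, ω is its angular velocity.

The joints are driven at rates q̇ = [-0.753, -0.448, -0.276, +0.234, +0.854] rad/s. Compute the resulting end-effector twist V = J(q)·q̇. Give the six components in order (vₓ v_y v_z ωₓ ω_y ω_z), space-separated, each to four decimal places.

-0.9797 0.0504 -0.4988 -0.0349 -0.2905 -0.1473

o_n = [-0.2829, -0.9819, 0.2018]
J₁: ẑ×o_n = [0.9819, -0.2829, 0.0000], ω = ẑ
J2: z=[-0.4384, 0.8988, 0.0000] o=[-0.3685, -0.1797, 0.5600] → [-0.3219, -0.1570, 0.2747, -0.4384, 0.8988, 0.0000]
J3: z=[-0.7083, -0.3454, 0.6157] o=[-0.5179, -0.2526, 0.3472] → [0.4992, 0.0417, 0.5977, -0.7083, -0.3454, 0.6157]
J4: z=[0.6965, -0.1997, 0.6892] o=[-0.4304, -0.9495, 0.0569] → [-0.0066, 0.0007, 0.0069, 0.6965, -0.1997, 0.6892]
J5: z=[-0.6906, 0.0744, 0.7194] o=[-0.1147, -1.3602, 0.4024] → [-0.2871, -0.2595, -0.2487, -0.6906, 0.0744, 0.7194]
V = J·q̇ = [-0.9797, 0.0504, -0.4988, -0.0349, -0.2905, -0.1473]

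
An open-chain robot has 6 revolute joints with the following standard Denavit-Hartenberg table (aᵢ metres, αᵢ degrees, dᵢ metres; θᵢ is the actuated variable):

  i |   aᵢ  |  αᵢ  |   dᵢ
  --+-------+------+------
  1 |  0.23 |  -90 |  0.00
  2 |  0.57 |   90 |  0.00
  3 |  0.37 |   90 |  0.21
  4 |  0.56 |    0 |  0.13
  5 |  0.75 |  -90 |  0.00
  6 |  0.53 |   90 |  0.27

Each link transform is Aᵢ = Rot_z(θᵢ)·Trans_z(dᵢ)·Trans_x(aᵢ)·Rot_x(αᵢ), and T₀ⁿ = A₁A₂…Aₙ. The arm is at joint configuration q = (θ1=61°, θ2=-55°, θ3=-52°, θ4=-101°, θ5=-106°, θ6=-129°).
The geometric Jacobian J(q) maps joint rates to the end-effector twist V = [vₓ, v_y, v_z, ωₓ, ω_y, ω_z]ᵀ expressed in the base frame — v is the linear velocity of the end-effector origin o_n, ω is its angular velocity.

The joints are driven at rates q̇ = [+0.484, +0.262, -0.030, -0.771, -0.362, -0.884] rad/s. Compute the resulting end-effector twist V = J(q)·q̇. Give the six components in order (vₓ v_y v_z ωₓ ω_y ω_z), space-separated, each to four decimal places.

-0.6613 0.0232 0.2961 -0.5465 0.3409 1.8523

o_n = [0.4001, 0.4083, -0.2235]
J₁: ẑ×o_n = [-0.4083, 0.4001, 0.0000], ω = ẑ
J2: z=[-0.8746, 0.4848, 0.0000] o=[0.1115, 0.2012, 0.0000] → [-0.1084, -0.1955, -0.3211, -0.8746, 0.4848, 0.0000]
J3: z=[-0.3971, -0.7164, 0.5736] o=[0.2700, 0.4871, 0.4669] → [0.5399, -0.1996, 0.1245, -0.3971, -0.7164, 0.5736]
J4: z=[0.3193, -0.6938, -0.6455] o=[0.5050, 0.3096, 0.7740] → [0.7558, 0.3862, -0.0412, 0.3193, -0.6938, -0.6455]
J5: z=[0.3193, -0.6938, -0.6455] o=[0.6728, 0.6210, 0.3209] → [0.2404, 0.3499, -0.2572, 0.3193, -0.6938, -0.6455]
J6: z=[-0.0368, 0.6716, -0.7400] o=[-0.0373, 0.4260, 0.1791] → [-0.2835, -0.3385, -0.2931, -0.0368, 0.6716, -0.7400]
V = J·q̇ = [-0.6613, 0.0232, 0.2961, -0.5465, 0.3409, 1.8523]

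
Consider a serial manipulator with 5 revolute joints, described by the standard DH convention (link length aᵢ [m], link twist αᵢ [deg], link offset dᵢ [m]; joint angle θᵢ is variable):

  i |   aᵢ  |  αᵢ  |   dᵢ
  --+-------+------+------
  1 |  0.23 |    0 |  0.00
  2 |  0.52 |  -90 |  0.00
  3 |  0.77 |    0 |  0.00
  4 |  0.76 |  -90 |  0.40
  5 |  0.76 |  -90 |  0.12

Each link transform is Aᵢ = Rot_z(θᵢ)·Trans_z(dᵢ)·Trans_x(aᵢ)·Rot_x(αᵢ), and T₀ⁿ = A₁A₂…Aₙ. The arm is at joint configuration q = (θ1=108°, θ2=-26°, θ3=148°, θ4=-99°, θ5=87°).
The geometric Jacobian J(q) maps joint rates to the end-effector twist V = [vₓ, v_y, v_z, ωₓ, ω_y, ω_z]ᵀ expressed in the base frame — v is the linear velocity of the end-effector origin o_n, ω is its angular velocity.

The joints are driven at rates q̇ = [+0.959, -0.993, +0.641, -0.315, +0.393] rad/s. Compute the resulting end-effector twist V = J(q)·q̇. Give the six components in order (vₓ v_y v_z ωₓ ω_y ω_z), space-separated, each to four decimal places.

-0.2804 -0.7569 0.5022 -0.3641 -0.2483 -0.2918

o_n = [0.3263, 0.4670, -1.0904]
J₁: ẑ×o_n = [-0.4670, 0.3263, 0.0000], ω = ẑ
J2: z=[0.0000, 0.0000, 1.0000] o=[-0.0711, 0.2187, 0.0000] → [-0.2482, 0.3974, 0.0000, 0.0000, 0.0000, 1.0000]
J3: z=[-0.9903, 0.1392, 0.0000] o=[0.0013, 0.7337, 0.0000] → [-0.1517, -1.0798, 0.2189, -0.9903, 0.1392, 0.0000]
J4: z=[-0.9903, 0.1392, 0.0000] o=[-0.0896, 0.0870, -0.4080] → [-0.0950, -0.6757, -0.4341, -0.9903, 0.1392, 0.0000]
J5: z=[-0.1050, -0.7474, -0.6561] o=[-0.4163, 0.6365, -0.9816] → [-0.0299, -0.4986, 0.5728, -0.1050, -0.7474, -0.6561]
V = J·q̇ = [-0.2804, -0.7569, 0.5022, -0.3641, -0.2483, -0.2918]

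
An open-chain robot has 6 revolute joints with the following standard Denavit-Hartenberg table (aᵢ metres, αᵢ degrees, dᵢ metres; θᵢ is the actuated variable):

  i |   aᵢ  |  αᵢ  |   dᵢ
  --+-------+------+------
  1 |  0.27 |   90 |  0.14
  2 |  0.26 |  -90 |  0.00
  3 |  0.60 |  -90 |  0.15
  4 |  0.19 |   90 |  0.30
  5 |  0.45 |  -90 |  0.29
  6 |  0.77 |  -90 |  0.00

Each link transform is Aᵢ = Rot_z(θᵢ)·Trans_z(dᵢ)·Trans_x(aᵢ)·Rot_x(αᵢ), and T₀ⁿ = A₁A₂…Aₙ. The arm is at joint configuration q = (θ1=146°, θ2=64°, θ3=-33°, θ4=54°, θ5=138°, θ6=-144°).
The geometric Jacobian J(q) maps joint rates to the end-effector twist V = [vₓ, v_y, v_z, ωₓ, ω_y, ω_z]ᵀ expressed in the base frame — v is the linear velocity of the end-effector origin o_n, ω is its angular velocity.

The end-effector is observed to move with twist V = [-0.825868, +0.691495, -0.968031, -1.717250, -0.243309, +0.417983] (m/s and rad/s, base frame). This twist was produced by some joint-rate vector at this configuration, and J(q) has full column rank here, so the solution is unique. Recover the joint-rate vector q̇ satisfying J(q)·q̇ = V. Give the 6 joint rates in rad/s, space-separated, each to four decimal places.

0.6610 -0.1580 -0.2900 0.3230 -0.7800 -0.9520

o_n = [-0.1966, 0.8580, 1.6543]
J₁: ẑ×o_n = [-0.8580, -0.1966, 0.0000], ω = ẑ
J2: z=[0.5592, 0.8290, 0.0000] o=[-0.2238, 0.1510, 0.1400] → [1.2554, -0.8468, 0.3727, 0.5592, 0.8290, 0.0000]
J3: z=[0.7451, -0.5026, 0.4384] o=[-0.3183, 0.2147, 0.3737] → [-0.9256, -0.9008, 0.5405, 0.7451, -0.5026, 0.4384]
J4: z=[-0.6669, -0.5618, 0.4895] o=[-0.2067, 0.5336, 0.8917] → [-0.5872, 0.5135, -0.2107, -0.6669, -0.5618, 0.4895]
J5: z=[0.4378, 0.2362, 0.8675] o=[-0.5213, 0.5157, 1.0554] → [-0.1555, 0.0195, 0.0731, 0.4378, 0.2362, 0.8675]
J6: z=[0.8991, -0.1130, -0.4229] o=[-0.3936, 0.1499, 1.4248] → [0.2735, -0.2897, 0.6589, 0.8991, -0.1130, -0.4229]
q̇ = J⁺·V = [0.6610, -0.1580, -0.2900, 0.3230, -0.7800, -0.9520]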